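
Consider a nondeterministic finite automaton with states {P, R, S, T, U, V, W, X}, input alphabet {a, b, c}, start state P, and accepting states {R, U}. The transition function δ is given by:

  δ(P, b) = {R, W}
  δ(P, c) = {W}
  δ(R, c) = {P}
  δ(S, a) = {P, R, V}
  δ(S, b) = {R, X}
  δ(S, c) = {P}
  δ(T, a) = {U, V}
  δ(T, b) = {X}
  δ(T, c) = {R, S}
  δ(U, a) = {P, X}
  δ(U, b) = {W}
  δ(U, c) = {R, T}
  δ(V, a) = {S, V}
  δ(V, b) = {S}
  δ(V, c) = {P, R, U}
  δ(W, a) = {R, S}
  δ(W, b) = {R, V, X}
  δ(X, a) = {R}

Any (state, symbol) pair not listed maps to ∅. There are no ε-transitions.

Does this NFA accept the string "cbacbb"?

Start in {P}.
Read 'c': P→{W}; now {W}.
Read 'b': W→{R, V, X}; now {R, V, X}.
Read 'a': R→∅, V→{S, V}, X→{R}; now {R, S, V}.
Read 'c': R→{P}, S→{P}, V→{P, R, U}; now {P, R, U}.
Read 'b': P→{R, W}, R→∅, U→{W}; now {R, W}.
Read 'b': R→∅, W→{R, V, X}; now {R, V, X}.
The final set {R, V, X} contains the accepting state R.

Yes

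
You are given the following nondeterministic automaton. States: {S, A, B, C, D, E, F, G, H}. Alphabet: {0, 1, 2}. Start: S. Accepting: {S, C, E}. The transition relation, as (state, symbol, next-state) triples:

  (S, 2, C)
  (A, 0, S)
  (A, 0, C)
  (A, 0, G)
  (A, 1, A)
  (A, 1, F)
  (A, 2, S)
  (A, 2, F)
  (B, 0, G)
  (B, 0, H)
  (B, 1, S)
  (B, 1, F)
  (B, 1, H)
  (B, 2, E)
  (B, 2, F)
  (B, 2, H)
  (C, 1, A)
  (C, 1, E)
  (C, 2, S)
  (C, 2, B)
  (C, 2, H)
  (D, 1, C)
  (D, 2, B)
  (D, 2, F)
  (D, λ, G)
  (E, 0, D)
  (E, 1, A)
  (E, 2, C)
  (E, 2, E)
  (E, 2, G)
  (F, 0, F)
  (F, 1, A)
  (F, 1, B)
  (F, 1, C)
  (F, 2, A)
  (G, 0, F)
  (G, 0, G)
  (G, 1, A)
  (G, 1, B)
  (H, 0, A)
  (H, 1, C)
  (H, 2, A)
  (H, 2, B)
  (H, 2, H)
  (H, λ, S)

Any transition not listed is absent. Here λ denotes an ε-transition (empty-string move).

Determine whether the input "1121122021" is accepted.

Start in {S}.
Read '1': {S} → ∅.
The set is empty and remains empty for the remaining 9 symbols.
The final set ∅ contains no accepting state.

No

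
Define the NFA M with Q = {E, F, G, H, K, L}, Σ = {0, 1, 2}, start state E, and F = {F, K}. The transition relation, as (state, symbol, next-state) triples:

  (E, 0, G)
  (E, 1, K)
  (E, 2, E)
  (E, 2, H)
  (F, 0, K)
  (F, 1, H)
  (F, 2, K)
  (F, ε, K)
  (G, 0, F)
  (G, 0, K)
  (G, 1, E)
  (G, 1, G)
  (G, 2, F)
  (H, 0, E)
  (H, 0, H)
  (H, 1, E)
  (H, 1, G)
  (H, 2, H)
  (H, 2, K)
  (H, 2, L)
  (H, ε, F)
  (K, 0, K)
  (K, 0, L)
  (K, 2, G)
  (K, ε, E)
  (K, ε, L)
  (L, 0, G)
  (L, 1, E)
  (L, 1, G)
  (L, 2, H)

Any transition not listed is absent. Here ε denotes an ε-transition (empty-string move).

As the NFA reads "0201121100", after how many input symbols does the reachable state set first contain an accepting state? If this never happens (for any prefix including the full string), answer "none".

2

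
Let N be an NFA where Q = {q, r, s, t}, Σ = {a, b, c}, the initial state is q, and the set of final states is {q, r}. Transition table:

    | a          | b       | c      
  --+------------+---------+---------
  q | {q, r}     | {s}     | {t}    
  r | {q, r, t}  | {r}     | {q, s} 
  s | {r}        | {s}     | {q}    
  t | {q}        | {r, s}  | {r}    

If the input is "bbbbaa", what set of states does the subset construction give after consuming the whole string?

{q, r, t}

Start in {q}.
Read 'b': {q} → {s}.
Read 'b': {s} → {s}.
Read 'b': {s} → {s}.
Read 'b': {s} → {s}.
Read 'a': {s} → {r}.
Read 'a': {r} → {q, r, t}.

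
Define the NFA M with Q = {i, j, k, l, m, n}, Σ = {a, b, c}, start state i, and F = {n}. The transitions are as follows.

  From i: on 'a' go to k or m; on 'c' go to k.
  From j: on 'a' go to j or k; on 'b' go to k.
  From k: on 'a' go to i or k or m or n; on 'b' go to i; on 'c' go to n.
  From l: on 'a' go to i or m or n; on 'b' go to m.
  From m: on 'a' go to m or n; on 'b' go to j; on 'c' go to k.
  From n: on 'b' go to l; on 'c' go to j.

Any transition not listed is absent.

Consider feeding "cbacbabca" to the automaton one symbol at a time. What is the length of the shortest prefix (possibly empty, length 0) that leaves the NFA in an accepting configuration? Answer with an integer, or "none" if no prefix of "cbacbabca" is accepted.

4

Start in {i}.
Read 'c': {i} → {k}.
Read 'b': {k} → {i}.
Read 'a': {i} → {k, m}.
Read 'c': {k, m} → {k, n}.
None of the earlier sets intersect F, but {k, n} does.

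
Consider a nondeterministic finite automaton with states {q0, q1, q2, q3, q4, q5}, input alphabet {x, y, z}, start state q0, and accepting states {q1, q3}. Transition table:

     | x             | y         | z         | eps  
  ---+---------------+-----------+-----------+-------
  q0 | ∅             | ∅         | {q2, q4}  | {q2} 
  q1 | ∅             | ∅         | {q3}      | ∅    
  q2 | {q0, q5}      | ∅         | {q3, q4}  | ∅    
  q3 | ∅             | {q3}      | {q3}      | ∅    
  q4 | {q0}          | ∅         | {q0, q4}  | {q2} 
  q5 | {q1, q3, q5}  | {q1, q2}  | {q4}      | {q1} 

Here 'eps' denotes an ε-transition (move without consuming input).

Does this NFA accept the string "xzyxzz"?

No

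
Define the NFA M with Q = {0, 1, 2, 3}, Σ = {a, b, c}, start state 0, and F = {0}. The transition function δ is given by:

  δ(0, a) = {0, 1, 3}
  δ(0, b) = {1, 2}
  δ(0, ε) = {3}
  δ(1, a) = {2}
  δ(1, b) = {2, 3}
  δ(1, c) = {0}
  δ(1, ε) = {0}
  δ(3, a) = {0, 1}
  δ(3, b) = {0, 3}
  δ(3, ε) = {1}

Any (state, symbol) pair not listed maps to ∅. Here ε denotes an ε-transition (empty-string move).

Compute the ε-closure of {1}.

{0, 1, 3}

Begin with {1}.
ε-move 1 → 0; add 0.
ε-move 0 → 3; add 3.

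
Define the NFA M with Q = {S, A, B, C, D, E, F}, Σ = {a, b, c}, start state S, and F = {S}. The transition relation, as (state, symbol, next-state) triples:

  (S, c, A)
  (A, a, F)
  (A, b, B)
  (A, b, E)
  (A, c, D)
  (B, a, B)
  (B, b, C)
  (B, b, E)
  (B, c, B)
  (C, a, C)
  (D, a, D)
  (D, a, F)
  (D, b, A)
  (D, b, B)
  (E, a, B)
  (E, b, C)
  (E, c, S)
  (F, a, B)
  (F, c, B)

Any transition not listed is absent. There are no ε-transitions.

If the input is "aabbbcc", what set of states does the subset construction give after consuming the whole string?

Start in {S}.
Read 'a': {S} → ∅.
The set is empty and remains empty for the remaining 6 symbols.

∅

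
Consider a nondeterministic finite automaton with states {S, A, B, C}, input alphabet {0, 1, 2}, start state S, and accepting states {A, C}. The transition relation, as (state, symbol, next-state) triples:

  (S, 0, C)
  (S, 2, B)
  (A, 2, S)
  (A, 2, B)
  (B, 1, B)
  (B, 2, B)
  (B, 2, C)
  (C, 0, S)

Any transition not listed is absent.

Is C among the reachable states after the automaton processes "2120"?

Start in {S}.
Read '2': {S} → {B}.
Read '1': {B} → {B}.
Read '2': {B} → {B, C}.
Read '0': {B, C} → {S}.
State C is not in {S}.

No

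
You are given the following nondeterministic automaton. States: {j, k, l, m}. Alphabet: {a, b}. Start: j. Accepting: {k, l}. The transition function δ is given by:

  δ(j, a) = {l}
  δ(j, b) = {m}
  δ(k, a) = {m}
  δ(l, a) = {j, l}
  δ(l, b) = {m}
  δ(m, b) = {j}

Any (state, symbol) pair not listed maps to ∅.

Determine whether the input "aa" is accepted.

Start in {j}.
Read 'a': {j} → {l}.
Read 'a': {l} → {j, l}.
The final set {j, l} contains the accepting state l.

Yes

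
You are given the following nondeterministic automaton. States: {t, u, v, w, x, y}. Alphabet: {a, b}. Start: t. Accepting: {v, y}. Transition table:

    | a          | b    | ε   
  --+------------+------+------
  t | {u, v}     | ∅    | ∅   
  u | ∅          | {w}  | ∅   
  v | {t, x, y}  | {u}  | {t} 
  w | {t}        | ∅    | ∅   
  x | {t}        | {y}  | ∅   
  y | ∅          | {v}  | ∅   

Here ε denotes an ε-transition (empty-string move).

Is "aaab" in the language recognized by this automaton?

Start in {t}.
Read 'a': {t} → {t, u, v}.
Read 'a': {t, u, v} → {t, u, v, x, y}.
Read 'a': {t, u, v, x, y} → {t, u, v, x, y}.
Read 'b': {t, u, v, x, y} → {t, u, v, w, y}.
The final set {t, u, v, w, y} contains the accepting states v, y.

Yes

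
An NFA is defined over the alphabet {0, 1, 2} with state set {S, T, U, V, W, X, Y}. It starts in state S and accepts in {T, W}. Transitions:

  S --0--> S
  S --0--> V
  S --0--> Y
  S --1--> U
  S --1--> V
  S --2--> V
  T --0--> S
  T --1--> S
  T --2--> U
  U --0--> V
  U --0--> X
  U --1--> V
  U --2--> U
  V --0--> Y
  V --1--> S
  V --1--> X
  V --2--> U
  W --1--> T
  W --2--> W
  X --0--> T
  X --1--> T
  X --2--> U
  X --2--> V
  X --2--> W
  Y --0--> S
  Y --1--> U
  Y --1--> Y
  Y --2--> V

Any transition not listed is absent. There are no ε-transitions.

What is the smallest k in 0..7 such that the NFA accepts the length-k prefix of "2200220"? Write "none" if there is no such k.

Start in {S}.
Read '2': S→{V}; now {V}.
Read '2': V→{U}; now {U}.
Read '0': U→{V, X}; now {V, X}.
Read '0': V→{Y}, X→{T}; now {T, Y}.
None of the earlier sets intersect F, but {T, Y} does.

4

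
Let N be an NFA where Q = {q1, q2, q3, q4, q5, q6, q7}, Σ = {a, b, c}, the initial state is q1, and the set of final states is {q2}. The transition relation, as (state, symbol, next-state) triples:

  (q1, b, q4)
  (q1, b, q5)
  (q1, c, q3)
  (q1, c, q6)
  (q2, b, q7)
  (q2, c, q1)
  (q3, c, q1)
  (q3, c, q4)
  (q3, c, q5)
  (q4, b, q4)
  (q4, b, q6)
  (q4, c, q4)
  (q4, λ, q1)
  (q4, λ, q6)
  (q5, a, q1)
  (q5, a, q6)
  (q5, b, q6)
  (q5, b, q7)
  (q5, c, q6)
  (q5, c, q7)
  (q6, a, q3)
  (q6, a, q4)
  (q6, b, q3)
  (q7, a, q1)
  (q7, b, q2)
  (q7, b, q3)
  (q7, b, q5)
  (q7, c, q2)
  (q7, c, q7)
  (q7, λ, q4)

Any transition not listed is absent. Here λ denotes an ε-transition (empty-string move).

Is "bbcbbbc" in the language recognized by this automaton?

Yes

Start in {q1}.
Read 'b': {q1} → {q1, q4, q5, q6}.
Read 'b': {q1, q4, q5, q6} → {q1, q3, q4, q5, q6, q7}.
Read 'c': {q1, q3, q4, q5, q6, q7} → {q1, q2, q3, q4, q5, q6, q7}.
Read 'b': {q1, q2, q3, q4, q5, q6, q7} → {q1, q2, q3, q4, q5, q6, q7}.
Read 'b': {q1, q2, q3, q4, q5, q6, q7} → {q1, q2, q3, q4, q5, q6, q7}.
Read 'b': {q1, q2, q3, q4, q5, q6, q7} → {q1, q2, q3, q4, q5, q6, q7}.
Read 'c': {q1, q2, q3, q4, q5, q6, q7} → {q1, q2, q3, q4, q5, q6, q7}.
The final set {q1, q2, q3, q4, q5, q6, q7} contains the accepting state q2.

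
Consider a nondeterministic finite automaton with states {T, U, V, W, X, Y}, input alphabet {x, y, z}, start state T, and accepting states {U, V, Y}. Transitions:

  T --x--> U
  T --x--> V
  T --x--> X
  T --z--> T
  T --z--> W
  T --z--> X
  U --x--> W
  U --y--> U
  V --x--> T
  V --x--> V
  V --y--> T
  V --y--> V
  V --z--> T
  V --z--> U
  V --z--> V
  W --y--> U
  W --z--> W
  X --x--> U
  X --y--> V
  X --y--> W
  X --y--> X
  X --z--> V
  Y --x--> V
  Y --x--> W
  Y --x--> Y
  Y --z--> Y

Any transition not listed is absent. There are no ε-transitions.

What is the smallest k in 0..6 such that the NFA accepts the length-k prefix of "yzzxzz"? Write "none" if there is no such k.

Start in {T}.
Read 'y': T→∅; now ∅.
The set is empty and remains empty for the remaining 5 symbols.
No reachable set along the way intersects F.

none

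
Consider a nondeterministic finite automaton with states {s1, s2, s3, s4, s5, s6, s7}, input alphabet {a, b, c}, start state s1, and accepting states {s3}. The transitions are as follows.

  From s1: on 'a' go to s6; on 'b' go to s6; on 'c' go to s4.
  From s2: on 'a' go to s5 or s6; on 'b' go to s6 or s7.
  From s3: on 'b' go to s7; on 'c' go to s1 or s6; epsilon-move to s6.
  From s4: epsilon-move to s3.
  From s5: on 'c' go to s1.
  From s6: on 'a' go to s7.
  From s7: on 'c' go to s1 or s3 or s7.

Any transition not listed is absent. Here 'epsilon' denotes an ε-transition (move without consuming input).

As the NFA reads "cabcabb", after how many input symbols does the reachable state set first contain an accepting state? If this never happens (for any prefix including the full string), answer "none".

1

Start in {s1}.
Read 'c': s1→{s4}; union {s4}; ε-closure = {s3, s4, s6}.
None of the earlier sets intersect F, but {s3, s4, s6} does.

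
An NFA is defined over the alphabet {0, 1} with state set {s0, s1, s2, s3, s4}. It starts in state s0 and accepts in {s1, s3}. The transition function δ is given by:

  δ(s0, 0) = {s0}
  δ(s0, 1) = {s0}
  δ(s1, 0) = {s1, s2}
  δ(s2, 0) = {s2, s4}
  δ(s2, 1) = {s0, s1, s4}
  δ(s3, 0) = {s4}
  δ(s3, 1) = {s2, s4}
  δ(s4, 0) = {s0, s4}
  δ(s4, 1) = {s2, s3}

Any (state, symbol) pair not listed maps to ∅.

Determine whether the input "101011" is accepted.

No

Start in {s0}.
Read '1': {s0} → {s0}.
Read '0': {s0} → {s0}.
Read '1': {s0} → {s0}.
Read '0': {s0} → {s0}.
Read '1': {s0} → {s0}.
Read '1': {s0} → {s0}.
The final set {s0} contains no accepting state.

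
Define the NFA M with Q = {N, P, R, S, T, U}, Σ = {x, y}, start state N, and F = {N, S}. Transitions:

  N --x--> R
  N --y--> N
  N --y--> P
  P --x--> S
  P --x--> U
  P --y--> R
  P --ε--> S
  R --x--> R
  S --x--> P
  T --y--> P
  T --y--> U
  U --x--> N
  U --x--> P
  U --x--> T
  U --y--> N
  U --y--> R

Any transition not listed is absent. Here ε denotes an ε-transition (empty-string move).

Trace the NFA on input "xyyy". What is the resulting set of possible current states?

∅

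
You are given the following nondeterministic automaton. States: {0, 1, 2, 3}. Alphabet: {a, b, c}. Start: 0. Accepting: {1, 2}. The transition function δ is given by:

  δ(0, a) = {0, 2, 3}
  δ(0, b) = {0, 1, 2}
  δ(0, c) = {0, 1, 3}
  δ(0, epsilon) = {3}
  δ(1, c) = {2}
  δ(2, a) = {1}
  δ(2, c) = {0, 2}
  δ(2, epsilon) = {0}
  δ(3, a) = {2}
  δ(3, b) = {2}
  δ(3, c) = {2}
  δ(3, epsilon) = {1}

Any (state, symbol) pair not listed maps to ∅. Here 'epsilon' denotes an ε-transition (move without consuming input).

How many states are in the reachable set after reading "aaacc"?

4

Start: ε-closure({0}) = {0, 1, 3}.
Read 'a': 0→{0, 2, 3}, 1→∅, 3→{2}; union {0, 2, 3}; ε-closure = {0, 1, 2, 3}.
Read 'a': 0→{0, 2, 3}, 1→∅, 2→{1}, 3→{2}; now {0, 1, 2, 3}.
Read 'a': 0→{0, 2, 3}, 1→∅, 2→{1}, 3→{2}; now {0, 1, 2, 3}.
Read 'c': 0→{0, 1, 3}, 1→{2}, 2→{0, 2}, 3→{2}; now {0, 1, 2, 3}.
Read 'c': 0→{0, 1, 3}, 1→{2}, 2→{0, 2}, 3→{2}; now {0, 1, 2, 3}.
That set has 4 states.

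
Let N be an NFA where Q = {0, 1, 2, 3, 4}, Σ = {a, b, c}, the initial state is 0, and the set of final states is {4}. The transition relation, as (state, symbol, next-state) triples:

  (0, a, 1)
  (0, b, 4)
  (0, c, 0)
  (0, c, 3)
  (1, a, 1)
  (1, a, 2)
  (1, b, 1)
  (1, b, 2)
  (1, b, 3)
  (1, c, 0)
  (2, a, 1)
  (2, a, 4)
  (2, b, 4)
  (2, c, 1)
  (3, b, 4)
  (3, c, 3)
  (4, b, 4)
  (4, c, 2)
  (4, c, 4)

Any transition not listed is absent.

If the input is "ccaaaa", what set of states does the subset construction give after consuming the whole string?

Start in {0}.
Read 'c': {0} → {0, 3}.
Read 'c': {0, 3} → {0, 3}.
Read 'a': {0, 3} → {1}.
Read 'a': {1} → {1, 2}.
Read 'a': {1, 2} → {1, 2, 4}.
Read 'a': {1, 2, 4} → {1, 2, 4}.

{1, 2, 4}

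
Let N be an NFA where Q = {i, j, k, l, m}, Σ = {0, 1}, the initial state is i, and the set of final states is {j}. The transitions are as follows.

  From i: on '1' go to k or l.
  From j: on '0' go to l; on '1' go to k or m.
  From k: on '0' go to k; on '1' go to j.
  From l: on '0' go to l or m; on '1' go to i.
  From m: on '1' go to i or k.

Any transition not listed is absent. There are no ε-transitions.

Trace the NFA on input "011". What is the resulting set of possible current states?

∅

Start in {i}.
Read '0': {i} → ∅.
The set is empty and remains empty for the remaining 2 symbols.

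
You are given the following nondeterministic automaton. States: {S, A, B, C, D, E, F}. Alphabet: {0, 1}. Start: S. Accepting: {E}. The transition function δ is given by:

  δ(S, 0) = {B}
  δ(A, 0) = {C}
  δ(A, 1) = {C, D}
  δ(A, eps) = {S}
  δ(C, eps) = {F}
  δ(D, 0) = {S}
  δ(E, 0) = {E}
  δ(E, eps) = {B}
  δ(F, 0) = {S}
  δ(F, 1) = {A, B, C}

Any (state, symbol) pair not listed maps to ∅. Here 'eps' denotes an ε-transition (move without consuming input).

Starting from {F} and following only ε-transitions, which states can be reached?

{F}

Begin with {F}.
No ε-moves leave this set, so the closure equals the set itself.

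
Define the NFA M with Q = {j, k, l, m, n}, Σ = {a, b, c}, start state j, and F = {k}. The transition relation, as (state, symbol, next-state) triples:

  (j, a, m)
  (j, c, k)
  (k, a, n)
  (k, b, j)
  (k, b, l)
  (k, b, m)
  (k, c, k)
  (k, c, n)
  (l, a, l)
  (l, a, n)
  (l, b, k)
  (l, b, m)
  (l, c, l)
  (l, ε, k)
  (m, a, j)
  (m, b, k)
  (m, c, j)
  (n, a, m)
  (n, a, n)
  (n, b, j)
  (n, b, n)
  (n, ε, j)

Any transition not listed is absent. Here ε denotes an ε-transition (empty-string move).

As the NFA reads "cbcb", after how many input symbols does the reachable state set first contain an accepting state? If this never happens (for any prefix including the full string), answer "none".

Start in {j}.
Read 'c': j→{k}; now {k}.
None of the earlier sets intersect F, but {k} does.

1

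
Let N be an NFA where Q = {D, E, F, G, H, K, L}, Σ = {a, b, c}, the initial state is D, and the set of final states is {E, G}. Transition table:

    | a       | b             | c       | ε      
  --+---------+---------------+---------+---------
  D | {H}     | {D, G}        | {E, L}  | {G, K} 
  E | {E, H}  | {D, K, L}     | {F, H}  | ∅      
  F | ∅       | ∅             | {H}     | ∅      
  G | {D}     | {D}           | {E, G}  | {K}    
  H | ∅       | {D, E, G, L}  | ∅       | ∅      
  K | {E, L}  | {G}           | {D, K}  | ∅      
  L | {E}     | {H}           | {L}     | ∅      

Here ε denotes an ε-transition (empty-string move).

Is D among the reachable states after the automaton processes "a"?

Yes

Start: ε-closure({D}) = {D, G, K}.
Read 'a': {D, G, K} → {D, E, G, H, K, L}.
State D is in {D, E, G, H, K, L}.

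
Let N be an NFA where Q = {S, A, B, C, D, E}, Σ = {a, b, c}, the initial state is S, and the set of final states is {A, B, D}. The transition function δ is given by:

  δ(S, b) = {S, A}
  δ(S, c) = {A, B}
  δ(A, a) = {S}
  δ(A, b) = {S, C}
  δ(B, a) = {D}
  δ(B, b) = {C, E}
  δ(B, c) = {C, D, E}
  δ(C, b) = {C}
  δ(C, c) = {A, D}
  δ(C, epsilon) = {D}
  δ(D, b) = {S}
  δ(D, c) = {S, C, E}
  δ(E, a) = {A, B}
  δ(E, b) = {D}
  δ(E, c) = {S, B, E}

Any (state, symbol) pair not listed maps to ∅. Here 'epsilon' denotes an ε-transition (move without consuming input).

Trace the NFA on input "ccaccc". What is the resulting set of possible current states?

{S, A, B, C, D, E}

Start in {S}.
Read 'c': {S} → {A, B}.
Read 'c': {A, B} → {C, D, E}.
Read 'a': {C, D, E} → {A, B}.
Read 'c': {A, B} → {C, D, E}.
Read 'c': {C, D, E} → {S, A, B, C, D, E}.
Read 'c': {S, A, B, C, D, E} → {S, A, B, C, D, E}.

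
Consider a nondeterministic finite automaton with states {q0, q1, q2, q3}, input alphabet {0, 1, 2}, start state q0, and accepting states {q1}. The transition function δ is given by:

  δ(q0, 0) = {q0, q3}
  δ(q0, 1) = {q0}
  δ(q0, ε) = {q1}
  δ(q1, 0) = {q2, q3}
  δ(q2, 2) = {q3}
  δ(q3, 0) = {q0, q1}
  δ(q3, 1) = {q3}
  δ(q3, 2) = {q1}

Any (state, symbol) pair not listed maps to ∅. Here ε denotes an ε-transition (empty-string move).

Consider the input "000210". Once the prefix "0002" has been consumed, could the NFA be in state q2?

No

Start: ε-closure({q0}) = {q0, q1}.
Read '0': {q0, q1} → {q0, q1, q2, q3}.
Read '0': {q0, q1, q2, q3} → {q0, q1, q2, q3}.
Read '0': {q0, q1, q2, q3} → {q0, q1, q2, q3}.
Read '2': {q0, q1, q2, q3} → {q1, q3}.
State q2 is not in {q1, q3}.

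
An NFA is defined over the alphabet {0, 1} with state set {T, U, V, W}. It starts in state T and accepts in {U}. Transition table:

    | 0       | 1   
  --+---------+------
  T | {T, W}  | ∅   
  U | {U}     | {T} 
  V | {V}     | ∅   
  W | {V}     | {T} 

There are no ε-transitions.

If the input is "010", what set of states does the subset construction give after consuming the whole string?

{T, W}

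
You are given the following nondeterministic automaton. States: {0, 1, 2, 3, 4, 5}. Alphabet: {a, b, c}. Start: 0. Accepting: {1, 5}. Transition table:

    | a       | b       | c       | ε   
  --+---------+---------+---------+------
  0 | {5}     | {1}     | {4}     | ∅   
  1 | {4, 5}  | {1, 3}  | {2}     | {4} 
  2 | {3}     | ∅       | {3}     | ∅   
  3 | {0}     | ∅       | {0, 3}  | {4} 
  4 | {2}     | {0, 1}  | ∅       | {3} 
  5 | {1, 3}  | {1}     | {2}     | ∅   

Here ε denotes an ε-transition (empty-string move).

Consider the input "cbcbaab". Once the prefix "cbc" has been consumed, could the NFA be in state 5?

No

Start in {0}.
Read 'c': 0→{4}; union {4}; ε-closure = {3, 4}.
Read 'b': 3→∅, 4→{0, 1}; union {0, 1}; ε-closure = {0, 1, 3, 4}.
Read 'c': 0→{4}, 1→{2}, 3→{0, 3}, 4→∅; now {0, 2, 3, 4}.
State 5 is not in {0, 2, 3, 4}.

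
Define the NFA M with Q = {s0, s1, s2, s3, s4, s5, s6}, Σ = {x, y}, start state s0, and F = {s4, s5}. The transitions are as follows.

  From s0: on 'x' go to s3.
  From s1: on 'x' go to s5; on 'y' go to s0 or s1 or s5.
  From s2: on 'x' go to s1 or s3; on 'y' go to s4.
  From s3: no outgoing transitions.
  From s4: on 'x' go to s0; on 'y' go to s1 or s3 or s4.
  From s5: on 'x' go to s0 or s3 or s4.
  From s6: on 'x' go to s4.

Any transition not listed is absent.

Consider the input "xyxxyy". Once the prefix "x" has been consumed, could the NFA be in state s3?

Yes

Start in {s0}.
Read 'x': {s0} → {s3}.
State s3 is in {s3}.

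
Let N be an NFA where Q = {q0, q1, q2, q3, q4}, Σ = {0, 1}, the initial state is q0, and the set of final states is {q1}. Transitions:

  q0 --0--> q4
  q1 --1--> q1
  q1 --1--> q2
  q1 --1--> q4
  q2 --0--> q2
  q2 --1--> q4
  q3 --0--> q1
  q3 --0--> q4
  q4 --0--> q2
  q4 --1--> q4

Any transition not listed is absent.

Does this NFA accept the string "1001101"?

Start in {q0}.
Read '1': {q0} → ∅.
The set is empty and remains empty for the remaining 6 symbols.
The final set ∅ contains no accepting state.

No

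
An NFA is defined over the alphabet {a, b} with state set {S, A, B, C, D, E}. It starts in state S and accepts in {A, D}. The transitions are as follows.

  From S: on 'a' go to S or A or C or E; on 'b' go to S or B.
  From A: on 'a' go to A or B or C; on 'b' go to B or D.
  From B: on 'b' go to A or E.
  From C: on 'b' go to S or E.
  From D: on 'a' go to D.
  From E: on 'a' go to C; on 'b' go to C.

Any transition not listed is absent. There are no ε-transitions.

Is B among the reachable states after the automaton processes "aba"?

No

Start in {S}.
Read 'a': {S} → {S, A, C, E}.
Read 'b': {S, A, C, E} → {S, B, C, D, E}.
Read 'a': {S, B, C, D, E} → {S, A, C, D, E}.
State B is not in {S, A, C, D, E}.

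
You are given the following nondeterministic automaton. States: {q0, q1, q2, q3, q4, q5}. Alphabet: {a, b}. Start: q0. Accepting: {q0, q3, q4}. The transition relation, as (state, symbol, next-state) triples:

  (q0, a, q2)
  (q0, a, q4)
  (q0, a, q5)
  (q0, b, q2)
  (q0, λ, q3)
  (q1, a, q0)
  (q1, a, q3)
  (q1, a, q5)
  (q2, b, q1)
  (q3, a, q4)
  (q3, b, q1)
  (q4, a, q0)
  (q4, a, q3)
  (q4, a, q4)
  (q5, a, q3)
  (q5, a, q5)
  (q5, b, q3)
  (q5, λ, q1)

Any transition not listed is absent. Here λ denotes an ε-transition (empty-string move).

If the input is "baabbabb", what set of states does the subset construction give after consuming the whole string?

Start: ε-closure({q0}) = {q0, q3}.
Read 'b': q0→{q2}, q3→{q1}; now {q1, q2}.
Read 'a': q1→{q0, q3, q5}, q2→∅; union {q0, q3, q5}; ε-closure = {q0, q1, q3, q5}.
Read 'a': q0→{q2, q4, q5}, q1→{q0, q3, q5}, q3→{q4}, q5→{q3, q5}; union {q0, q2, q3, q4, q5}; ε-closure = {q0, q1, q2, q3, q4, q5}.
Read 'b': q0→{q2}, q1→∅, q2→{q1}, q3→{q1}, q4→∅, q5→{q3}; now {q1, q2, q3}.
Read 'b': q1→∅, q2→{q1}, q3→{q1}; now {q1}.
Read 'a': q1→{q0, q3, q5}; union {q0, q3, q5}; ε-closure = {q0, q1, q3, q5}.
Read 'b': q0→{q2}, q1→∅, q3→{q1}, q5→{q3}; now {q1, q2, q3}.
Read 'b': q1→∅, q2→{q1}, q3→{q1}; now {q1}.

{q1}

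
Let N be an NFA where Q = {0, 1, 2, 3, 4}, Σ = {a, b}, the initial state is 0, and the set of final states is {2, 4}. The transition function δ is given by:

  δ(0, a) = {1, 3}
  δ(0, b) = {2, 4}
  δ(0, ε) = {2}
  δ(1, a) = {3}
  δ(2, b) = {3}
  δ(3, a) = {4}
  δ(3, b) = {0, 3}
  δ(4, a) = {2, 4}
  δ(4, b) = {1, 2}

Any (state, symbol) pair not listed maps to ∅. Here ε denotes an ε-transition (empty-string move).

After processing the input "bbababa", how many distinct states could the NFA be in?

Start: ε-closure({0}) = {0, 2}.
Read 'b': 0→{2, 4}, 2→{3}; now {2, 3, 4}.
Read 'b': 2→{3}, 3→{0, 3}, 4→{1, 2}; now {0, 1, 2, 3}.
Read 'a': 0→{1, 3}, 1→{3}, 2→∅, 3→{4}; now {1, 3, 4}.
Read 'b': 1→∅, 3→{0, 3}, 4→{1, 2}; now {0, 1, 2, 3}.
Read 'a': 0→{1, 3}, 1→{3}, 2→∅, 3→{4}; now {1, 3, 4}.
Read 'b': 1→∅, 3→{0, 3}, 4→{1, 2}; now {0, 1, 2, 3}.
Read 'a': 0→{1, 3}, 1→{3}, 2→∅, 3→{4}; now {1, 3, 4}.
That set has 3 states.

3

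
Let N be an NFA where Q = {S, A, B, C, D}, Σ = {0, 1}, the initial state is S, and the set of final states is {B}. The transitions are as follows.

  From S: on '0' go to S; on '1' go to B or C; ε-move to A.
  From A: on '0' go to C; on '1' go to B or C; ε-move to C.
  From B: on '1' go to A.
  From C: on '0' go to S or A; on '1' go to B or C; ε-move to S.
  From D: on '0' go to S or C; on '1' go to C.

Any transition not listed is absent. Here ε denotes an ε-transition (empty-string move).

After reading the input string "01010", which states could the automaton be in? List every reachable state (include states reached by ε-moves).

{S, A, C}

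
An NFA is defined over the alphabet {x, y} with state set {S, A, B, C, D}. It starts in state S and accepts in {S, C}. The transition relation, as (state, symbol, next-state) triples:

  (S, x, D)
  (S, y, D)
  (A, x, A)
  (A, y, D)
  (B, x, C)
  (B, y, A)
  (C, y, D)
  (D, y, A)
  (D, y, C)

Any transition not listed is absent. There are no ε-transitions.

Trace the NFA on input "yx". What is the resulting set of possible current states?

Start in {S}.
Read 'y': S→{D}; now {D}.
Read 'x': D→∅; now ∅.

∅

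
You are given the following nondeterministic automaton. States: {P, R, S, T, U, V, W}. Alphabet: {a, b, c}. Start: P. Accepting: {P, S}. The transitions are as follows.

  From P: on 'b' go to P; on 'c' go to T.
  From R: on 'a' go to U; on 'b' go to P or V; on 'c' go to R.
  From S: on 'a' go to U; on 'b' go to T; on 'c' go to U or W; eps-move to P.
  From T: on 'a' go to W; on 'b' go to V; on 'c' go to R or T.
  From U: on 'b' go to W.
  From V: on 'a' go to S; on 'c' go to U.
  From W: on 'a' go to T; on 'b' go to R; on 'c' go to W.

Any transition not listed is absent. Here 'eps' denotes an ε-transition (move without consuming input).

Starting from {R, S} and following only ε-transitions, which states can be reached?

Begin with {R, S}.
ε-move S → P; add P.

{P, R, S}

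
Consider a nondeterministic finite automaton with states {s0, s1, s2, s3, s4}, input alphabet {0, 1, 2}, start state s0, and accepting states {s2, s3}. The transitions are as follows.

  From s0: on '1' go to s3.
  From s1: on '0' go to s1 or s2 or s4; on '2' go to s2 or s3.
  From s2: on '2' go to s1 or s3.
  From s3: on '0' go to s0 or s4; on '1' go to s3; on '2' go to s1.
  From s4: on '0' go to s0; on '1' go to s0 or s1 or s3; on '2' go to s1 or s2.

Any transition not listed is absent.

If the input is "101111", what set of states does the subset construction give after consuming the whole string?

Start in {s0}.
Read '1': s0→{s3}; now {s3}.
Read '0': s3→{s0, s4}; now {s0, s4}.
Read '1': s0→{s3}, s4→{s0, s1, s3}; now {s0, s1, s3}.
Read '1': s0→{s3}, s1→∅, s3→{s3}; now {s3}.
Read '1': s3→{s3}; now {s3}.
Read '1': s3→{s3}; now {s3}.

{s3}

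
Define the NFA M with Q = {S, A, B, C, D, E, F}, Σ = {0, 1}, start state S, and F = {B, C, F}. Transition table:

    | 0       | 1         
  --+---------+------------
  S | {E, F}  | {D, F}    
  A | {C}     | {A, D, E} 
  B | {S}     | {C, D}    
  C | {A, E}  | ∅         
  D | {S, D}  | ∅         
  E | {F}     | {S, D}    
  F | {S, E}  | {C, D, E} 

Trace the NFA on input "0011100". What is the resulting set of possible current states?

Start in {S}.
Read '0': {S} → {E, F}.
Read '0': {E, F} → {S, E, F}.
Read '1': {S, E, F} → {S, C, D, E, F}.
Read '1': {S, C, D, E, F} → {S, C, D, E, F}.
Read '1': {S, C, D, E, F} → {S, C, D, E, F}.
Read '0': {S, C, D, E, F} → {S, A, D, E, F}.
Read '0': {S, A, D, E, F} → {S, C, D, E, F}.

{S, C, D, E, F}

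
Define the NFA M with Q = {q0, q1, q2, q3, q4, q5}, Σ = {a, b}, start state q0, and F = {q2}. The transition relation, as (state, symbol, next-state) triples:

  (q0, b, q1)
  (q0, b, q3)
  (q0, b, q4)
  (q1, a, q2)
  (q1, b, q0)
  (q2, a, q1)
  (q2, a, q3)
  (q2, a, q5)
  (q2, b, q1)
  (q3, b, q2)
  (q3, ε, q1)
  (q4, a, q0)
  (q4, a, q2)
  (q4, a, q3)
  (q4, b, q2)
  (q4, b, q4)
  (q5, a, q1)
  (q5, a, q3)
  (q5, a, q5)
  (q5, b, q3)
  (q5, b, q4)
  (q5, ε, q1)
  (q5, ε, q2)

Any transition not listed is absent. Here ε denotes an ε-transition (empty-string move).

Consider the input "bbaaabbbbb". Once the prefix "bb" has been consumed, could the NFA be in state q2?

Start in {q0}.
Read 'b': {q0} → {q1, q3, q4}.
Read 'b': {q1, q3, q4} → {q0, q2, q4}.
State q2 is in {q0, q2, q4}.

Yes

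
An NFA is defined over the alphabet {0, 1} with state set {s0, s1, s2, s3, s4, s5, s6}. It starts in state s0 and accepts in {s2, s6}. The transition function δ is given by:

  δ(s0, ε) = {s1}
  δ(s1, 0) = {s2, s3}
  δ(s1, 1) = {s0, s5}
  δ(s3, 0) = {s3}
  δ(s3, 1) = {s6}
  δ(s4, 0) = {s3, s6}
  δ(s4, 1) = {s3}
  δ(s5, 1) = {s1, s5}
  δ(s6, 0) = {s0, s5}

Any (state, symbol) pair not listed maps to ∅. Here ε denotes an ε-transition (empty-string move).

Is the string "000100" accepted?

Start: ε-closure({s0}) = {s0, s1}.
Read '0': {s0, s1} → {s2, s3}.
Read '0': {s2, s3} → {s3}.
Read '0': {s3} → {s3}.
Read '1': {s3} → {s6}.
Read '0': {s6} → {s0, s1, s5}.
Read '0': {s0, s1, s5} → {s2, s3}.
The final set {s2, s3} contains the accepting state s2.

Yes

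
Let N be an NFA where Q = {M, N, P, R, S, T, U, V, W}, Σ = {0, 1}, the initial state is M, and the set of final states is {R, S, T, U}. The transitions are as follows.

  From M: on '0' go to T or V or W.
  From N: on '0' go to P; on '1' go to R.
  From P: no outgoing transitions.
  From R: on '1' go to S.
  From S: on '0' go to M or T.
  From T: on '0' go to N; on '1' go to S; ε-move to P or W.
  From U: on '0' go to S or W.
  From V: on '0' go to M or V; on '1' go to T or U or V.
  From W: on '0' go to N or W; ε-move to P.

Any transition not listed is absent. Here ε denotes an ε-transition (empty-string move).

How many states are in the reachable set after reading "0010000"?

6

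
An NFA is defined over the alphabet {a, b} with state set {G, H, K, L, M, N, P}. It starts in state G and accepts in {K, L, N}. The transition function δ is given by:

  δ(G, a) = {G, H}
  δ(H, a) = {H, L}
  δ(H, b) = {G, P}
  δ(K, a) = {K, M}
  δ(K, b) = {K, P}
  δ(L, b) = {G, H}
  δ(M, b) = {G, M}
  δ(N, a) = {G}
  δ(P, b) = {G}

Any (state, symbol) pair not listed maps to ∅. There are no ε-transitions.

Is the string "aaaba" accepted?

Yes

Start in {G}.
Read 'a': G→{G, H}; now {G, H}.
Read 'a': G→{G, H}, H→{H, L}; now {G, H, L}.
Read 'a': G→{G, H}, H→{H, L}, L→∅; now {G, H, L}.
Read 'b': G→∅, H→{G, P}, L→{G, H}; now {G, H, P}.
Read 'a': G→{G, H}, H→{H, L}, P→∅; now {G, H, L}.
The final set {G, H, L} contains the accepting state L.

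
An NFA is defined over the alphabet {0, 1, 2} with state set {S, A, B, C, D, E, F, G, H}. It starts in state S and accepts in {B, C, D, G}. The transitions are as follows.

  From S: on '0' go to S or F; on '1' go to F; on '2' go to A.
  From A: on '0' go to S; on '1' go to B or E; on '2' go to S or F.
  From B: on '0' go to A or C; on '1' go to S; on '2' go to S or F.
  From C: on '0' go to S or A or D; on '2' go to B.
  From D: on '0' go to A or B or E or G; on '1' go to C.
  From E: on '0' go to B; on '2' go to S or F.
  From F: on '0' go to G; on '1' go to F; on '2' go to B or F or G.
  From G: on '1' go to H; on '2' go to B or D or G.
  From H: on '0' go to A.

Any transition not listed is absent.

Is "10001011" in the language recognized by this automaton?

No

Start in {S}.
Read '1': S→{F}; now {F}.
Read '0': F→{G}; now {G}.
Read '0': G→∅; now ∅.
The set is empty and remains empty for the remaining 5 symbols.
The final set ∅ contains no accepting state.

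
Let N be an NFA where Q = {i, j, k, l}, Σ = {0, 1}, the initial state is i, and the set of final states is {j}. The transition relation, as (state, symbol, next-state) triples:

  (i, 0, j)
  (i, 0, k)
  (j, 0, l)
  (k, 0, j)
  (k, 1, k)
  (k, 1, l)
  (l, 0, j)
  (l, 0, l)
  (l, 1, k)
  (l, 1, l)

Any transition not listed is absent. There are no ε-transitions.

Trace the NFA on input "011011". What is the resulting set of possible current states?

{k, l}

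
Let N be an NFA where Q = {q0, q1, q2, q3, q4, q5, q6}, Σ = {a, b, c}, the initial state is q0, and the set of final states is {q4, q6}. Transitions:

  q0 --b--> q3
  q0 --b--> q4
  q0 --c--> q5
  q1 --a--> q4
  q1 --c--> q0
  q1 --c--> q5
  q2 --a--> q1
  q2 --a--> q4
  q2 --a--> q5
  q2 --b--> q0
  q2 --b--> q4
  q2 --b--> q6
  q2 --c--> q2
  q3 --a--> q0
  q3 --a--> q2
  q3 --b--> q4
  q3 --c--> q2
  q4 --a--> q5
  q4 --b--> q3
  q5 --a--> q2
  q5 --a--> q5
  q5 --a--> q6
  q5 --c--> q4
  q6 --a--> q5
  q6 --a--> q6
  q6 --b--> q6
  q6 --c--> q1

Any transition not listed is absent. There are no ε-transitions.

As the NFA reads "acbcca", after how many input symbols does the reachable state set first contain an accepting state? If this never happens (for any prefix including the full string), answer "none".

Start in {q0}.
Read 'a': {q0} → ∅.
The set is empty and remains empty for the remaining 5 symbols.
No reachable set along the way intersects F.

none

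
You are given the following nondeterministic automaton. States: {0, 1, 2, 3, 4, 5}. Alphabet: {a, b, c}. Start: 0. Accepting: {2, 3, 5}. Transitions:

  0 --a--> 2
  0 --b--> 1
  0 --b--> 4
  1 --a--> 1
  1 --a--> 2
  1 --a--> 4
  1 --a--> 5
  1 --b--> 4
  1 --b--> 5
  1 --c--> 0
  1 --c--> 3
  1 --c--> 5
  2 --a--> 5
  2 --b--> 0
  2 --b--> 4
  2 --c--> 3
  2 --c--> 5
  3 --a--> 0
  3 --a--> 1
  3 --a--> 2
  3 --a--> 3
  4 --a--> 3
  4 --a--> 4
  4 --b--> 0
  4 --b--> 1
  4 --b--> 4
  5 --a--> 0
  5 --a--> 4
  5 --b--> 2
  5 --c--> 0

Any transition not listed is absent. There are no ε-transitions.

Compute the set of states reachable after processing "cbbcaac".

∅

Start in {0}.
Read 'c': 0→∅; now ∅.
The set is empty and remains empty for the remaining 6 symbols.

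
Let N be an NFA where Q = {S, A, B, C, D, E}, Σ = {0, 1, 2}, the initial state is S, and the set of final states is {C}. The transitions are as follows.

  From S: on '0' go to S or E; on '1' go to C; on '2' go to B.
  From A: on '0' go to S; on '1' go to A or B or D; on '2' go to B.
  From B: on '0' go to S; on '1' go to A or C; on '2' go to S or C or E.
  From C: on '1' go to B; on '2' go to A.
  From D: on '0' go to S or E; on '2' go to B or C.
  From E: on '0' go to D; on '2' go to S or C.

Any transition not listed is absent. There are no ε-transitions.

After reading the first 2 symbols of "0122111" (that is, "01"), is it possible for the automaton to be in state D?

Start in {S}.
Read '0': S→{S, E}; now {S, E}.
Read '1': S→{C}, E→∅; now {C}.
State D is not in {C}.

No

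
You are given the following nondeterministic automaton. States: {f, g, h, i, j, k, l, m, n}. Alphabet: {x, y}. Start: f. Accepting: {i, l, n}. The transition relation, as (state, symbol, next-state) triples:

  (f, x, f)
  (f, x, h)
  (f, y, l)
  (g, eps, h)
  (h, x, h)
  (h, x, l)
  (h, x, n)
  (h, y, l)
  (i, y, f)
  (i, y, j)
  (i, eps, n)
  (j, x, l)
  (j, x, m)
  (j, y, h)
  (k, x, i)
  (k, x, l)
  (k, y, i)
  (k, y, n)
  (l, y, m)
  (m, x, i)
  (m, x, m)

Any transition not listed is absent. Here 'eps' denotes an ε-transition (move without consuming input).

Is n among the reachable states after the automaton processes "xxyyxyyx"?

Yes

Start in {f}.
Read 'x': {f} → {f, h}.
Read 'x': {f, h} → {f, h, l, n}.
Read 'y': {f, h, l, n} → {l, m}.
Read 'y': {l, m} → {m}.
Read 'x': {m} → {i, m, n}.
Read 'y': {i, m, n} → {f, j}.
Read 'y': {f, j} → {h, l}.
Read 'x': {h, l} → {h, l, n}.
State n is in {h, l, n}.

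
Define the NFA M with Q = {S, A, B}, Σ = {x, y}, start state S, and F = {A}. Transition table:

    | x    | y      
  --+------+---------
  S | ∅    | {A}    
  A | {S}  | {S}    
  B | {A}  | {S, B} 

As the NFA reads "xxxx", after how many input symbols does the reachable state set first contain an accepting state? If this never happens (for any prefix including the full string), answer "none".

Start in {S}.
Read 'x': S→∅; now ∅.
The set is empty and remains empty for the remaining 3 symbols.
No reachable set along the way intersects F.

none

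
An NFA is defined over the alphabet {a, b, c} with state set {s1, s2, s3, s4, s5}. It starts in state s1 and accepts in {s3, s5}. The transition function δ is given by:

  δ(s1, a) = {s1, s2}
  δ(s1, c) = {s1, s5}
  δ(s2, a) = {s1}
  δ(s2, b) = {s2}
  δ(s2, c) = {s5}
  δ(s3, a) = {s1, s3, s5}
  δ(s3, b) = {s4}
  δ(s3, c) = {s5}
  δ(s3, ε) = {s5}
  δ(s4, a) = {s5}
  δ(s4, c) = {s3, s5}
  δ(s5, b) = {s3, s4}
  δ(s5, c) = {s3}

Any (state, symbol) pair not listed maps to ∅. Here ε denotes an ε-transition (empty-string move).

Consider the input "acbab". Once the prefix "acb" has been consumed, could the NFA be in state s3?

Start in {s1}.
Read 'a': {s1} → {s1, s2}.
Read 'c': {s1, s2} → {s1, s5}.
Read 'b': {s1, s5} → {s3, s4, s5}.
State s3 is in {s3, s4, s5}.

Yes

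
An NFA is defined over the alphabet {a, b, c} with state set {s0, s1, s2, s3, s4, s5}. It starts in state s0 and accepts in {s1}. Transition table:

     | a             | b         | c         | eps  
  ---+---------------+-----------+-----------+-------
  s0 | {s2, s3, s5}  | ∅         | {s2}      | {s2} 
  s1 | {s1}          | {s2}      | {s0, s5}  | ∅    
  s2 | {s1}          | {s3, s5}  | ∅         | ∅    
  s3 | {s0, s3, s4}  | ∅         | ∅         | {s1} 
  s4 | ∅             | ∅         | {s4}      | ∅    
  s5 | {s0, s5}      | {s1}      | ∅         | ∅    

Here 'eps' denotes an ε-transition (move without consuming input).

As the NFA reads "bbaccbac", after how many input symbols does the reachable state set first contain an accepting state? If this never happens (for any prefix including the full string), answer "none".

1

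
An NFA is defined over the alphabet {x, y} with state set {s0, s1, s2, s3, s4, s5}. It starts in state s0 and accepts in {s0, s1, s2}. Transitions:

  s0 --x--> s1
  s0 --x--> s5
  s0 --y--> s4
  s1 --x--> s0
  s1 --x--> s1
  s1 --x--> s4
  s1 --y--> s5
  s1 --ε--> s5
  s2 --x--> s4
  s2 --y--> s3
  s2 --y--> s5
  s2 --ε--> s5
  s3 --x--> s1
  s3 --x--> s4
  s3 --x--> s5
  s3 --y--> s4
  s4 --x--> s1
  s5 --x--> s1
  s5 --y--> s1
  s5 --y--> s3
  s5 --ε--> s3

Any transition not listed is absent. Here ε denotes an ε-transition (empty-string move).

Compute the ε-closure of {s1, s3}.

{s1, s3, s5}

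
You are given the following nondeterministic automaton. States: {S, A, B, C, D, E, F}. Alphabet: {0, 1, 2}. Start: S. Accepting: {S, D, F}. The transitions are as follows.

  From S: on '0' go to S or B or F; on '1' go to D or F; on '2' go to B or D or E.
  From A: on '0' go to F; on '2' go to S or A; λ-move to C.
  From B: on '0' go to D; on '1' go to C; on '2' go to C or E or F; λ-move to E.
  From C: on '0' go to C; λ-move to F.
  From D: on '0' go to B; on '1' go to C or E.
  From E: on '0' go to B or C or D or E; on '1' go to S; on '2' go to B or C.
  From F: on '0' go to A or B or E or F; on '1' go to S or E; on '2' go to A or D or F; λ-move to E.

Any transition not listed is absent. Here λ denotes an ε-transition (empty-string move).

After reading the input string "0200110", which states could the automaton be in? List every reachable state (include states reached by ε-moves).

{S, A, B, C, D, E, F}

Start in {S}.
Read '0': {S} → {S, B, E, F}.
Read '2': {S, B, E, F} → {A, B, C, D, E, F}.
Read '0': {A, B, C, D, E, F} → {A, B, C, D, E, F}.
Read '0': {A, B, C, D, E, F} → {A, B, C, D, E, F}.
Read '1': {A, B, C, D, E, F} → {S, C, E, F}.
Read '1': {S, C, E, F} → {S, D, E, F}.
Read '0': {S, D, E, F} → {S, A, B, C, D, E, F}.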